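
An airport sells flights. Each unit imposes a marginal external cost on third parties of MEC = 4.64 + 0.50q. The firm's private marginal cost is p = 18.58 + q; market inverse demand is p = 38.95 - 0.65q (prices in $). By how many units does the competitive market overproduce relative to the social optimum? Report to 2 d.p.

5.03 units

Market equilibrium (private): 18.58 + q = 38.95 - 0.65q → q_m = 12.3455.
Social marginal cost = private MC + MEC = 23.22 + 1.50q.
Set SMC = demand: 23.22 + 1.50q = 38.95 - 0.65q → q* = 7.3163.
Gap = |12.3455 − 7.3163| = 5.0292.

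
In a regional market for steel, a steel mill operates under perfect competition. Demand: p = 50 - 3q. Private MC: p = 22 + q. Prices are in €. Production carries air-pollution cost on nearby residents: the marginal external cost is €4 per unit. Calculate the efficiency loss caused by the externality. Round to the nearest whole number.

DWL = €2

Market equilibrium (private): 22 + q = 50 - 3q → q_m = 7.0000.
Social marginal cost = private MC + MEC = 26 + q.
Set SMC = demand: 26 + q = 50 - 3q → q* = 6.0000.
The welfare-loss triangle has base |q_m − q*| and height MEC(q_m) (the vertical gap between SMC and demand is zero at q* and MEC at q_m).
DWL = ½ × 1.0000 × 4.0000 = 2.0000.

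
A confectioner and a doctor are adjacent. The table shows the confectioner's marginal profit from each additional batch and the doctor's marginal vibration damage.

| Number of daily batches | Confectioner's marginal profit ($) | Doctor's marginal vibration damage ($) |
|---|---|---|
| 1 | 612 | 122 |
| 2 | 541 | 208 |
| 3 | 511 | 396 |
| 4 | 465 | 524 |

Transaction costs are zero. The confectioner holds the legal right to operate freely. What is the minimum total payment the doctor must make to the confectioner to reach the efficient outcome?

$465

Left alone the confectioner would choose level 4 (marginal profit stays positive).
Efficient level: k* = 3 (marginal profit ≥ marginal vibration damage through 3).
The doctor must at least cover the confectioner's forgone profit from cutting 4→3: 465 = 465.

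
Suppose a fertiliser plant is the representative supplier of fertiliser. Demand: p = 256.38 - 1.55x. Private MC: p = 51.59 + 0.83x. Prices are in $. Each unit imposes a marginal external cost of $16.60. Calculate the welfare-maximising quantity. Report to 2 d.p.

x* = 79.07

Social marginal cost = private MC + MEC = 68.19 + 0.83x.
Set SMC = demand: 68.19 + 0.83x = 256.38 - 1.55x → x* = 79.0714.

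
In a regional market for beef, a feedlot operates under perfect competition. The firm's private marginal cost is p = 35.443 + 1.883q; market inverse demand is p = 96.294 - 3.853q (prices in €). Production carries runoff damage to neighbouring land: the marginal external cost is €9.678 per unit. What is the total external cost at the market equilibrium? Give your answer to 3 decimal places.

Market equilibrium (private): 35.443 + 1.883q = 96.294 - 3.853q → q_m = 10.6086.
Total external cost = MEC × q_m = 9.678 × 10.6086 = 102.6700.

€102.670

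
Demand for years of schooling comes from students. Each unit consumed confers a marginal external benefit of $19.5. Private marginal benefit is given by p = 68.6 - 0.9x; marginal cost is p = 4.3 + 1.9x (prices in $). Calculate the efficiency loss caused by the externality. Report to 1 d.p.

DWL = $67.9

Market equilibrium (private): 4.3 + 1.9x = 68.6 - 0.9x → x_m = 22.9643.
Social marginal benefit = demand + MEB = 88.1 - 0.9x.
Set SMB = MC: 88.1 - 0.9x = 4.3 + 1.9x → x* = 29.9286.
The loss is the area between SMB and MC from x* to x_m; with linear curves that's a triangle of height MEB(x_m).
DWL = ½ × 6.9643 × 19.5000 = 67.9019.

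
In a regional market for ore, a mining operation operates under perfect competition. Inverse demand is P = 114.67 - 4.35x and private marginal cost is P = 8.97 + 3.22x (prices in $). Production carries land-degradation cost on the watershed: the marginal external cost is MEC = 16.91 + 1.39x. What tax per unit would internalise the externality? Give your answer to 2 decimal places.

Social marginal cost = private MC + MEC = 25.88 + 4.61x.
Set SMC = demand: 25.88 + 4.61x = 114.67 - 4.35x → x* = 9.9096.
The Pigouvian tax equals MEC at x*: 16.91 + 1.39×9.9096 = 30.6843.

tax = $30.68 per unit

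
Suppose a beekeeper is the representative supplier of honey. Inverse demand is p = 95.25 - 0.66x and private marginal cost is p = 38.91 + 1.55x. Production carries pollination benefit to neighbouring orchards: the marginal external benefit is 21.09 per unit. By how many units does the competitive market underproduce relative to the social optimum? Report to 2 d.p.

9.54 units

Market equilibrium (private): 38.91 + 1.55x = 95.25 - 0.66x → x_m = 25.4932.
Social marginal cost = private MC − MEB = 17.82 + 1.55x.
Set SMC = demand: 17.82 + 1.55x = 95.25 - 0.66x → x* = 35.0362.
Gap = |25.4932 − 35.0362| = 9.5430.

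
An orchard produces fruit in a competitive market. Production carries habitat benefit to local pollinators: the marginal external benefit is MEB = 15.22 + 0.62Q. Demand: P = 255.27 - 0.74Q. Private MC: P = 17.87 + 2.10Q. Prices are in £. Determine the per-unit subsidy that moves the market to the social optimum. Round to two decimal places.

Social marginal cost = private MC − MEB = 2.65 + 1.48Q.
Set SMC = demand: 2.65 + 1.48Q = 255.27 - 0.74Q → Q* = 113.7928.
The Pigouvian subsidy equals MEB at Q*: 15.22 + 0.62×113.7928 = 85.7715.

subsidy = £85.77 per unit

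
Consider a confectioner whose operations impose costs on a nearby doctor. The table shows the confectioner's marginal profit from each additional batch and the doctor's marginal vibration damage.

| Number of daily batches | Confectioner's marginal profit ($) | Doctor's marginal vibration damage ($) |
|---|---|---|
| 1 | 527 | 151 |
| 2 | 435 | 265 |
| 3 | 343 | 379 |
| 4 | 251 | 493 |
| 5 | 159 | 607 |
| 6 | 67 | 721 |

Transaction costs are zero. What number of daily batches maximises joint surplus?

2

Bargaining reaches the level where marginal profit last exceeds marginal vibration damage.
That holds through level 2 (435 ≥ 265) but not at 3 (343 < 379).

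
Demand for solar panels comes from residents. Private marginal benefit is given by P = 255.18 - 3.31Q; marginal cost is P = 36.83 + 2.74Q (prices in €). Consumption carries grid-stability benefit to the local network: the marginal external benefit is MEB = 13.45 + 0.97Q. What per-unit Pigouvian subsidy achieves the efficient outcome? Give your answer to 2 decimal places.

subsidy = €57.71 per unit

Social marginal benefit = demand + MEB = 268.63 - 2.34Q.
Set SMB = MC: 268.63 - 2.34Q = 36.83 + 2.74Q → Q* = 45.6299.
The Pigouvian subsidy equals MEB at Q*: 13.45 + 0.97×45.6299 = 57.7110.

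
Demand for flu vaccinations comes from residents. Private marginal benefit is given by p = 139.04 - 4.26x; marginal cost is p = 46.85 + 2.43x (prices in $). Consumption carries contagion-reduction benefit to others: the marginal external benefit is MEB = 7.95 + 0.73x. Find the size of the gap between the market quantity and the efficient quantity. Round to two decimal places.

3.02 units

Market equilibrium (private): 46.85 + 2.43x = 139.04 - 4.26x → x_m = 13.7803.
Social marginal benefit = demand + MEB = 146.99 - 3.53x.
Set SMB = MC: 146.99 - 3.53x = 46.85 + 2.43x → x* = 16.8020.
Gap = |13.7803 − 16.8020| = 3.0217.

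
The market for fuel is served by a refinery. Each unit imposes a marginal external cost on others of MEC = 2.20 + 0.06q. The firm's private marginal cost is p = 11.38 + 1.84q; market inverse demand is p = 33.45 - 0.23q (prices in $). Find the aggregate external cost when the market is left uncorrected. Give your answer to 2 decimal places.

$26.87

Market equilibrium (private): 11.38 + 1.84q = 33.45 - 0.23q → q_m = 10.6618.
Total external cost = ∫₀^{q_m} (2.20 + 0.06q) dq = 2.20×10.6618 + ½×0.06×10.6618² = 26.8662.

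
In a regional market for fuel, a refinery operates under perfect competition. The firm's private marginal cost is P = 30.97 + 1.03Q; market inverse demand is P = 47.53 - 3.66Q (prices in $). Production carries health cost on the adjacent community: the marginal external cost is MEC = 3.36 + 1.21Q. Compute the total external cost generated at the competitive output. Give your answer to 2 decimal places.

$19.41

Market equilibrium (private): 30.97 + 1.03Q = 47.53 - 3.66Q → Q_m = 3.5309.
Total external cost = ∫₀^{Q_m} (3.36 + 1.21Q) dQ = 3.36×3.5309 + ½×1.21×3.5309² = 19.4065.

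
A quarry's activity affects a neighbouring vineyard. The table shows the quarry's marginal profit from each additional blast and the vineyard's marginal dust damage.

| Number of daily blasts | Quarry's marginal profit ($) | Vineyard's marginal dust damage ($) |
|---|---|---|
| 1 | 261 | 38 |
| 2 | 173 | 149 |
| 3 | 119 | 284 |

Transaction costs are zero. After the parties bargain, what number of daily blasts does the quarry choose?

Bargaining reaches the level where marginal profit last exceeds marginal dust damage.
That holds through level 2 (173 ≥ 149) but not at 3 (119 < 284).

2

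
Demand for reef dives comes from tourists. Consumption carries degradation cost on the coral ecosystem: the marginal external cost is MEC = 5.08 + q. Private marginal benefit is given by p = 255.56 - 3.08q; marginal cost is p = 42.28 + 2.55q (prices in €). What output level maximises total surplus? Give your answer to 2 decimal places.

Social marginal benefit = demand − MEC = 250.48 - 4.08q.
Set SMB = MC: 250.48 - 4.08q = 42.28 + 2.55q → q* = 31.4027.

q* = 31.40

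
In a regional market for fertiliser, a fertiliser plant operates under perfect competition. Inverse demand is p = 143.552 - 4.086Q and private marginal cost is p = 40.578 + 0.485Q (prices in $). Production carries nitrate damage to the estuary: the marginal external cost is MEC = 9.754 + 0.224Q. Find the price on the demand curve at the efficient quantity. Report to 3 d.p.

P = $64.116

Social marginal cost = private MC + MEC = 50.332 + 0.709Q.
Set SMC = demand: 50.332 + 0.709Q = 143.552 - 4.086Q → Q* = 19.4411.
Consumer price on the demand curve at Q*: 143.552 − 4.086×19.4411 = 64.1157.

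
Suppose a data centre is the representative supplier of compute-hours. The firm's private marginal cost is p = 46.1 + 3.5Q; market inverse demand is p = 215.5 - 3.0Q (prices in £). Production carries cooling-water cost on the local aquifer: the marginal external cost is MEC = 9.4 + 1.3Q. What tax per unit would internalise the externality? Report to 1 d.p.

tax = £36.1 per unit

Social marginal cost = private MC + MEC = 55.5 + 4.8Q.
Set SMC = demand: 55.5 + 4.8Q = 215.5 - 3.0Q → Q* = 20.5128.
The Pigouvian tax equals MEC at Q*: 9.4 + 1.3×20.5128 = 36.0666.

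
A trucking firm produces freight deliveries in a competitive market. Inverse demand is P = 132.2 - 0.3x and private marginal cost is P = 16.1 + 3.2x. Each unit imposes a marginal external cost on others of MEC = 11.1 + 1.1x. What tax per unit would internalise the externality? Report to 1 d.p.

tax = 36.2 per unit

Social marginal cost = private MC + MEC = 27.2 + 4.3x.
Set SMC = demand: 27.2 + 4.3x = 132.2 - 0.3x → x* = 22.8261.
The Pigouvian tax equals MEC at x*: 11.1 + 1.1×22.8261 = 36.2087.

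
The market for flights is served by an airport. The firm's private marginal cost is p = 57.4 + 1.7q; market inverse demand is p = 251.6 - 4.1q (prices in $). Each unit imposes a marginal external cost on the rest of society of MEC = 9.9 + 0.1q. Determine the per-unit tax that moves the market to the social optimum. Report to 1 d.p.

Social marginal cost = private MC + MEC = 67.3 + 1.8q.
Set SMC = demand: 67.3 + 1.8q = 251.6 - 4.1q → q* = 31.2373.
The Pigouvian tax equals MEC at q*: 9.9 + 0.1×31.2373 = 13.0237.

tax = $13.0 per unit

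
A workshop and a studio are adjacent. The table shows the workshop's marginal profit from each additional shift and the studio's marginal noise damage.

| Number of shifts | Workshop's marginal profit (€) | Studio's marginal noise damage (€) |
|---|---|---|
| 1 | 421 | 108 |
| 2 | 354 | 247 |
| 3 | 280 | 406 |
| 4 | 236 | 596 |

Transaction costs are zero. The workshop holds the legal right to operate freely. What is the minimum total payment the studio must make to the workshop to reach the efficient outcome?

Left alone the workshop would choose level 4 (marginal profit stays positive).
Efficient level: k* = 2 (marginal profit ≥ marginal noise damage through 2).
The studio must at least cover the workshop's forgone profit from cutting 4→2: 280 + 236 = 516.

€516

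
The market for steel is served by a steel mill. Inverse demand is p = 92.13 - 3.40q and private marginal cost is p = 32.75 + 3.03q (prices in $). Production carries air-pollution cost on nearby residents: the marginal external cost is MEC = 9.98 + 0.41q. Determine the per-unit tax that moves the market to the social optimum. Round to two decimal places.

Social marginal cost = private MC + MEC = 42.73 + 3.44q.
Set SMC = demand: 42.73 + 3.44q = 92.13 - 3.40q → q* = 7.2222.
The Pigouvian tax equals MEC at q*: 9.98 + 0.41×7.2222 = 12.9411.

tax = $12.94 per unit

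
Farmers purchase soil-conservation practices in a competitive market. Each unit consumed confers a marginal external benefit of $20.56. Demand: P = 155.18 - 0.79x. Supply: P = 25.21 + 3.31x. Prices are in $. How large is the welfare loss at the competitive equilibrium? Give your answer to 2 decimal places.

Market equilibrium (private): 25.21 + 3.31x = 155.18 - 0.79x → x_m = 31.7000.
Social marginal benefit = demand + MEB = 175.74 - 0.79x.
Set SMB = MC: 175.74 - 0.79x = 25.21 + 3.31x → x* = 36.7146.
Height of the DWL triangle at x_m is SMB(x_m) − MC(x_m) = MEB(x_m) = 20.5600.
DWL = ½ × 5.0146 × 20.5600 = 51.5501.

DWL = $51.55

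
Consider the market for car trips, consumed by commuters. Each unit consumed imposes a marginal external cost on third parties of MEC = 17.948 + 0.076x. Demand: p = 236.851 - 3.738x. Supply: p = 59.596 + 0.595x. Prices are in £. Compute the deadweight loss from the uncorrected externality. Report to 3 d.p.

Market equilibrium (private): 59.596 + 0.595x = 236.851 - 3.738x → x_m = 40.9081.
Social marginal benefit = demand − MEC = 218.903 - 3.814x.
Set SMB = MC: 218.903 - 3.814x = 59.596 + 0.595x → x* = 36.1322.
Height of the DWL triangle at x_m is MC(x_m) − SMB(x_m) = MEC(x_m) = 21.0570.
DWL = ½ × 4.7759 × 21.0570 = 50.2831.

DWL = £50.283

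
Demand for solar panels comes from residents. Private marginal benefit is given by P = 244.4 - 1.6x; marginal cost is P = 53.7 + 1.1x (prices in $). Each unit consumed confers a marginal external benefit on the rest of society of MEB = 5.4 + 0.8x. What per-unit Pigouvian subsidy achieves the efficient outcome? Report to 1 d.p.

subsidy = $88.0 per unit

Social marginal benefit = demand + MEB = 249.8 - 0.8x.
Set SMB = MC: 249.8 - 0.8x = 53.7 + 1.1x → x* = 103.2105.
The Pigouvian subsidy equals MEB at x*: 5.4 + 0.8×103.2105 = 87.9684.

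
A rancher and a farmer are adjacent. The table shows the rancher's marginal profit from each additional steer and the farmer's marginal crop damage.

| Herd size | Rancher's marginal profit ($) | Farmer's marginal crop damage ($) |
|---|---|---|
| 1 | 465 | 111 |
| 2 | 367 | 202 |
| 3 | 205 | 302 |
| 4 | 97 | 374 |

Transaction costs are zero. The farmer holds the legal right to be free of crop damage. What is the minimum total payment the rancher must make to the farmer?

Efficient level: marginal profit ≥ marginal crop damage through level 2, so k* = 2.
With the farmer holding the right, the rancher must at least compensate total damage at k*: 111 + 202 = 313.

$313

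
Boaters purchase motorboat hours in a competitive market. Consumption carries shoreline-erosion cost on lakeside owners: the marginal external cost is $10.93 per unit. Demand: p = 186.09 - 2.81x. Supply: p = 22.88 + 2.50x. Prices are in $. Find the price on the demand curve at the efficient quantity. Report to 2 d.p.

Social marginal benefit = demand − MEC = 175.16 - 2.81x.
Set SMB = MC: 175.16 - 2.81x = 22.88 + 2.50x → x* = 28.6780.
Consumer price on the demand curve at x*: 186.09 − 2.81×28.6780 = 105.5048.

P = $105.50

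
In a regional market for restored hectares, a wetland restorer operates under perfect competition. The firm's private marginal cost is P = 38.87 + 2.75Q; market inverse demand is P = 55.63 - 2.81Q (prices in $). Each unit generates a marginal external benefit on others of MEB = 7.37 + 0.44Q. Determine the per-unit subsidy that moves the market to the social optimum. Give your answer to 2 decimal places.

subsidy = $9.44 per unit

Social marginal cost = private MC − MEB = 31.50 + 2.31Q.
Set SMC = demand: 31.50 + 2.31Q = 55.63 - 2.81Q → Q* = 4.7129.
The Pigouvian subsidy equals MEB at Q*: 7.37 + 0.44×4.7129 = 9.4437.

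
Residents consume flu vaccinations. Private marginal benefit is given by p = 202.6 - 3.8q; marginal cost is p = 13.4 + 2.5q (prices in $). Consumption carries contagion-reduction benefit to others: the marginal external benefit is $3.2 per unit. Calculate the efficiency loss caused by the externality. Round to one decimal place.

Market equilibrium (private): 13.4 + 2.5q = 202.6 - 3.8q → q_m = 30.0317.
Social marginal benefit = demand + MEB = 205.8 - 3.8q.
Set SMB = MC: 205.8 - 3.8q = 13.4 + 2.5q → q* = 30.5397.
The welfare-loss triangle has base |q_m − q*| and height MEB(q_m) (the vertical gap between SMB and MC is zero at q* and MEB at q_m).
DWL = ½ × 0.5080 × 3.2000 = 0.8128.

DWL = $0.8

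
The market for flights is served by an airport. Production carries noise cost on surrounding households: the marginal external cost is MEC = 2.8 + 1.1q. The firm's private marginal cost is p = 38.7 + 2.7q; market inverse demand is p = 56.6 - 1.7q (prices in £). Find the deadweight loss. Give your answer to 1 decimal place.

Market equilibrium (private): 38.7 + 2.7q = 56.6 - 1.7q → q_m = 4.0682.
Social marginal cost = private MC + MEC = 41.5 + 3.8q.
Set SMC = demand: 41.5 + 3.8q = 56.6 - 1.7q → q* = 2.7455.
The loss is the area between SMC and demand from q* to q_m; with linear curves that's a triangle of height MEC(q_m).
DWL = ½ × 1.3227 × 7.2750 = 4.8113.

DWL = £4.8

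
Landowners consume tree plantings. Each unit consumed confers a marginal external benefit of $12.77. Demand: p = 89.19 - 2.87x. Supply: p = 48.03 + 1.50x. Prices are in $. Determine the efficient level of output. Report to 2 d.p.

x* = 12.34

Social marginal benefit = demand + MEB = 101.96 - 2.87x.
Set SMB = MC: 101.96 - 2.87x = 48.03 + 1.50x → x* = 12.3410.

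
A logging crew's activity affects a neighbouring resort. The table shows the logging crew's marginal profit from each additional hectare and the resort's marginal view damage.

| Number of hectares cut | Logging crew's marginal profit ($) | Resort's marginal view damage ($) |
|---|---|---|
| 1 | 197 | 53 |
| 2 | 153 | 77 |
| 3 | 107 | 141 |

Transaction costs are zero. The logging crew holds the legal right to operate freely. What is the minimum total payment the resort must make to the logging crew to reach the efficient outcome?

Left alone the logging crew would choose level 3 (marginal profit stays positive).
Efficient level: k* = 2 (marginal profit ≥ marginal view damage through 2).
The resort must at least cover the logging crew's forgone profit from cutting 3→2: 107 = 107.

$107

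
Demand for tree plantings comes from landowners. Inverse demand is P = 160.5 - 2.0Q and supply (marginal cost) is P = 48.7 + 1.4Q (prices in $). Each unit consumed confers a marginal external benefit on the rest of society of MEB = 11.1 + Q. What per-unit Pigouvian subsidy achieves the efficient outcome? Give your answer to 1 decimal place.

Social marginal benefit = demand + MEB = 171.6 - Q.
Set SMB = MC: 171.6 - Q = 48.7 + 1.4Q → Q* = 51.2083.
The Pigouvian subsidy equals MEB at Q*: 11.1 + 1.0×51.2083 = 62.3083.

subsidy = $62.3 per unit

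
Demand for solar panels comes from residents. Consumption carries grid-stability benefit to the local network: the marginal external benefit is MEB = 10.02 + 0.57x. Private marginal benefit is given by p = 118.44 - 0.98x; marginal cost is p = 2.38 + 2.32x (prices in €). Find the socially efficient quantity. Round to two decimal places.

Social marginal benefit = demand + MEB = 128.46 - 0.41x.
Set SMB = MC: 128.46 - 0.41x = 2.38 + 2.32x → x* = 46.1832.

x* = 46.18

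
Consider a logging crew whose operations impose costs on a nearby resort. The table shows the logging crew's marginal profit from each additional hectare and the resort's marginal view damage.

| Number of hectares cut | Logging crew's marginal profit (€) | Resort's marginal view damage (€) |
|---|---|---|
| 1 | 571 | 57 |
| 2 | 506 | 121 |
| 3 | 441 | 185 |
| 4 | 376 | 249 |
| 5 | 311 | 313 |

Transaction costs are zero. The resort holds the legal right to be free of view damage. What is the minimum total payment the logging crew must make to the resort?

Efficient level: marginal profit ≥ marginal view damage through level 4, so k* = 4.
With the resort holding the right, the logging crew must at least compensate total damage at k*: 57 + 121 + 185 + 249 = 612.

€612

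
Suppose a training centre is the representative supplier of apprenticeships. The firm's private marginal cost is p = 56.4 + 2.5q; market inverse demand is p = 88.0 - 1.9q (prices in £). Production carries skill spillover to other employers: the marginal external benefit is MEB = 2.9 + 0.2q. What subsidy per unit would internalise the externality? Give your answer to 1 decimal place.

subsidy = £4.5 per unit

Social marginal cost = private MC − MEB = 53.5 + 2.3q.
Set SMC = demand: 53.5 + 2.3q = 88.0 - 1.9q → q* = 8.2143.
The Pigouvian subsidy equals MEB at q*: 2.9 + 0.2×8.2143 = 4.5429.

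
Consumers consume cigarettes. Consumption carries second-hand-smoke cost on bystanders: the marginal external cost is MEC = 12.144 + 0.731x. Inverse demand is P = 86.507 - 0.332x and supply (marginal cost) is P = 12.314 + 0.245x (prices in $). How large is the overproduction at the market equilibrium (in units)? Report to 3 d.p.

Market equilibrium (private): 12.314 + 0.245x = 86.507 - 0.332x → x_m = 128.5841.
Social marginal benefit = demand − MEC = 74.363 - 1.063x.
Set SMB = MC: 74.363 - 1.063x = 12.314 + 0.245x → x* = 47.4381.
Gap = |128.5841 − 47.4381| = 81.1460.

81.146 units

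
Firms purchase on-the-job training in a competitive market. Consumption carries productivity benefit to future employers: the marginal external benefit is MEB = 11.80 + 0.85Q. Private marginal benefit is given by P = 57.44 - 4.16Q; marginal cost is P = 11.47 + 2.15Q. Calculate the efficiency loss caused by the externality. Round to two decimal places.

Market equilibrium (private): 11.47 + 2.15Q = 57.44 - 4.16Q → Q_m = 7.2853.
Social marginal benefit = demand + MEB = 69.24 - 3.31Q.
Set SMB = MC: 69.24 - 3.31Q = 11.47 + 2.15Q → Q* = 10.5806.
The loss is the area between SMB and MC from Q* to Q_m; with linear curves that's a triangle of height MEB(Q_m).
DWL = ½ × 3.2953 × 17.9925 = 29.6453.

DWL = 29.65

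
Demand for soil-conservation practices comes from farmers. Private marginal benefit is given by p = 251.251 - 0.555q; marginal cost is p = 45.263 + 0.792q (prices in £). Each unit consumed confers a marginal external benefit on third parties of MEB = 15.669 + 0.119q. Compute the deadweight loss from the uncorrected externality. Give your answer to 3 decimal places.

DWL = £467.006

Market equilibrium (private): 45.263 + 0.792q = 251.251 - 0.555q → q_m = 152.9235.
Social marginal benefit = demand + MEB = 266.920 - 0.436q.
Set SMB = MC: 266.920 - 0.436q = 45.263 + 0.792q → q* = 180.5024.
The welfare-loss triangle has base |q_m − q*| and height MEB(q_m) (the vertical gap between SMB and MC is zero at q* and MEB at q_m).
DWL = ½ × 27.5789 × 33.8669 = 467.0059.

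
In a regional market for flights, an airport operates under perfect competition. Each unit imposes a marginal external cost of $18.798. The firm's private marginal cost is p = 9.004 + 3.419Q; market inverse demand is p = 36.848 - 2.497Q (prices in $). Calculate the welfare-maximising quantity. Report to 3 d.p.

Q* = 1.529

Social marginal cost = private MC + MEC = 27.802 + 3.419Q.
Set SMC = demand: 27.802 + 3.419Q = 36.848 - 2.497Q → Q* = 1.5291.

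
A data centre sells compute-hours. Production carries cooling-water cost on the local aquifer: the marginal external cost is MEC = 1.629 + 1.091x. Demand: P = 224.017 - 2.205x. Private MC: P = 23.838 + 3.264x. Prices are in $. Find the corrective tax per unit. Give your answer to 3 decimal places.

tax = $34.650 per unit

Social marginal cost = private MC + MEC = 25.467 + 4.355x.
Set SMC = demand: 25.467 + 4.355x = 224.017 - 2.205x → x* = 30.2668.
The Pigouvian tax equals MEC at x*: 1.629 + 1.091×30.2668 = 34.6501.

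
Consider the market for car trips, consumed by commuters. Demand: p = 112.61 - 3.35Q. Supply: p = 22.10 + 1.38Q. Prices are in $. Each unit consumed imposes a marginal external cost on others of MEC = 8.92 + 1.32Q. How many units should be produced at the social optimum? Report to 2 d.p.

Q* = 13.49

Social marginal benefit = demand − MEC = 103.69 - 4.67Q.
Set SMB = MC: 103.69 - 4.67Q = 22.10 + 1.38Q → Q* = 13.4860.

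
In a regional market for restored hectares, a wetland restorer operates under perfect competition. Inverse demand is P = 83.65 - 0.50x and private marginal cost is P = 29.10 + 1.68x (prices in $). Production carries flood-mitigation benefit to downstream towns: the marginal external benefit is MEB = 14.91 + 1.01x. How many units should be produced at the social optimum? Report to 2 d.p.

x* = 59.37

Social marginal cost = private MC − MEB = 14.19 + 0.67x.
Set SMC = demand: 14.19 + 0.67x = 83.65 - 0.50x → x* = 59.3675.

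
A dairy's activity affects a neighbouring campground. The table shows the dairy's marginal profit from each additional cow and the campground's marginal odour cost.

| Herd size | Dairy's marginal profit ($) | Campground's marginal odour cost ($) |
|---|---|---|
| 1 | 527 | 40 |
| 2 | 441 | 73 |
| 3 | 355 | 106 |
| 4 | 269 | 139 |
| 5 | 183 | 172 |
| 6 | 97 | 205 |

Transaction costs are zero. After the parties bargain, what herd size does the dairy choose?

Bargaining reaches the level where marginal profit last exceeds marginal odour cost.
That holds through level 5 (183 ≥ 172) but not at 6 (97 < 205).

5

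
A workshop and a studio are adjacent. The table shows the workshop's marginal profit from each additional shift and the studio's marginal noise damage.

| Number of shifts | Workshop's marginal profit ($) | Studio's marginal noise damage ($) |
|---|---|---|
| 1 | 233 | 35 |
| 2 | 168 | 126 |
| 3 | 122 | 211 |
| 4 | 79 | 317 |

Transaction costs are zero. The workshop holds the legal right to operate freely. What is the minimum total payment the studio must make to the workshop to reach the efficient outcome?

Left alone the workshop would choose level 4 (marginal profit stays positive).
Efficient level: k* = 2 (marginal profit ≥ marginal noise damage through 2).
The studio must at least cover the workshop's forgone profit from cutting 4→2: 122 + 79 = 201.

$201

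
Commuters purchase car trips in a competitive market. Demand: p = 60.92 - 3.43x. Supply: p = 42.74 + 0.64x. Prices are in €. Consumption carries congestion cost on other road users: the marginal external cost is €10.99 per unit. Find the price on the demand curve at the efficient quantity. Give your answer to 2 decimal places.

P = €54.86

Social marginal benefit = demand − MEC = 49.93 - 3.43x.
Set SMB = MC: 49.93 - 3.43x = 42.74 + 0.64x → x* = 1.7666.
Consumer price on the demand curve at x*: 60.92 − 3.43×1.7666 = 54.8606.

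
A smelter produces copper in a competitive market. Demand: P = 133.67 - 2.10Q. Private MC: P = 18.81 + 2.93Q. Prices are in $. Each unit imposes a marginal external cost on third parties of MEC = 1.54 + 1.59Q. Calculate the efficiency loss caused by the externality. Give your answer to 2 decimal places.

Market equilibrium (private): 18.81 + 2.93Q = 133.67 - 2.10Q → Q_m = 22.8350.
Social marginal cost = private MC + MEC = 20.35 + 4.52Q.
Set SMC = demand: 20.35 + 4.52Q = 133.67 - 2.10Q → Q* = 17.1178.
The loss is the area between SMC and demand from Q* to Q_m; with linear curves that's a triangle of height MEC(Q_m).
DWL = ½ × 5.7172 × 37.8476 = 108.1911.

DWL = $108.19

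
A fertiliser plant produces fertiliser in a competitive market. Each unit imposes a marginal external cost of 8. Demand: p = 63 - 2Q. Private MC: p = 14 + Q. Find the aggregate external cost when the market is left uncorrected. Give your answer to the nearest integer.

131

Market equilibrium (private): 14 + Q = 63 - 2Q → Q_m = 16.3333.
Total external cost = MEC × Q_m = 8 × 16.3333 = 130.6664.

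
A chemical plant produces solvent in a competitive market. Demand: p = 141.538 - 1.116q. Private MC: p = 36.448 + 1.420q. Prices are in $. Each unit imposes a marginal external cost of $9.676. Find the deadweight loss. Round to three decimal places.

DWL = $18.459

Market equilibrium (private): 36.448 + 1.420q = 141.538 - 1.116q → q_m = 41.4393.
Social marginal cost = private MC + MEC = 46.124 + 1.420q.
Set SMC = demand: 46.124 + 1.420q = 141.538 - 1.116q → q* = 37.6238.
The loss is the area between SMC and demand from q* to q_m; with linear curves that's a triangle of height MEC(q_m).
DWL = ½ × 3.8155 × 9.6760 = 18.4594.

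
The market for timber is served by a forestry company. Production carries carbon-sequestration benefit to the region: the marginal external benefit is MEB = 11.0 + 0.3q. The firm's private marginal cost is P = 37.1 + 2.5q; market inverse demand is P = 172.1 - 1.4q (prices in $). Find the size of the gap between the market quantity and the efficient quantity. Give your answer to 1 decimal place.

5.9 units

Market equilibrium (private): 37.1 + 2.5q = 172.1 - 1.4q → q_m = 34.6154.
Social marginal cost = private MC − MEB = 26.1 + 2.2q.
Set SMC = demand: 26.1 + 2.2q = 172.1 - 1.4q → q* = 40.5556.
Gap = |34.6154 − 40.5556| = 5.9402.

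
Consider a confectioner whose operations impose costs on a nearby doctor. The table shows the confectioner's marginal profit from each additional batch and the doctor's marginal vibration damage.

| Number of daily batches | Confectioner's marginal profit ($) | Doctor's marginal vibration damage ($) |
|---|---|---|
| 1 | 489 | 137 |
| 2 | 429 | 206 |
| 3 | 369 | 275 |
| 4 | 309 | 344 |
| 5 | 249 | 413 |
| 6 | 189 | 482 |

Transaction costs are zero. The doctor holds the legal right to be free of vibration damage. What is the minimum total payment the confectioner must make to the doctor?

$618

Efficient level: marginal profit ≥ marginal vibration damage through level 3, so k* = 3.
With the doctor holding the right, the confectioner must at least compensate total damage at k*: 137 + 206 + 275 = 618.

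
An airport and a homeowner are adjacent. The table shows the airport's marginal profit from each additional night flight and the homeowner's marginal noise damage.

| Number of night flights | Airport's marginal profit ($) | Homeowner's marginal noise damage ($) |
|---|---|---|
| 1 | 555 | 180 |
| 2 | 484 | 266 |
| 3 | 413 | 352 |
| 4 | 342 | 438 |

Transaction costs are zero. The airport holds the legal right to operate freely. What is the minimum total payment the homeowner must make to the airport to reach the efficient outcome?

Left alone the airport would choose level 4 (marginal profit stays positive).
Efficient level: k* = 3 (marginal profit ≥ marginal noise damage through 3).
The homeowner must at least cover the airport's forgone profit from cutting 4→3: 342 = 342.

$342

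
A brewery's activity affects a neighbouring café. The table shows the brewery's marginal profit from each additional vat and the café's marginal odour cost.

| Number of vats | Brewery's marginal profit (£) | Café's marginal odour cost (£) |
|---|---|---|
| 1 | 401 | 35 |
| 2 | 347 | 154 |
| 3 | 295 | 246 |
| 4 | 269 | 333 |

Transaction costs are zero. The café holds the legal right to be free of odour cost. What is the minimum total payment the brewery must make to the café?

Efficient level: marginal profit ≥ marginal odour cost through level 3, so k* = 3.
With the café holding the right, the brewery must at least compensate total damage at k*: 35 + 154 + 246 = 435.

£435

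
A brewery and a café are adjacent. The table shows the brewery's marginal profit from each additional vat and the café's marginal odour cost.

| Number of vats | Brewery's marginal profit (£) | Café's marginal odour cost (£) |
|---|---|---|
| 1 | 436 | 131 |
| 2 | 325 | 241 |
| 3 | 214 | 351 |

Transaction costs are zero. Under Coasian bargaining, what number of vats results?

2

Bargaining reaches the level where marginal profit last exceeds marginal odour cost.
That holds through level 2 (325 ≥ 241) but not at 3 (214 < 351).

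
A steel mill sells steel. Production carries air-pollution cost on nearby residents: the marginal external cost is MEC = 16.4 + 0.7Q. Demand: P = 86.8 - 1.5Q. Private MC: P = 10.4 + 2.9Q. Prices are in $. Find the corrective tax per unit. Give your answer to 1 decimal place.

Social marginal cost = private MC + MEC = 26.8 + 3.6Q.
Set SMC = demand: 26.8 + 3.6Q = 86.8 - 1.5Q → Q* = 11.7647.
The Pigouvian tax equals MEC at Q*: 16.4 + 0.7×11.7647 = 24.6353.

tax = $24.6 per unit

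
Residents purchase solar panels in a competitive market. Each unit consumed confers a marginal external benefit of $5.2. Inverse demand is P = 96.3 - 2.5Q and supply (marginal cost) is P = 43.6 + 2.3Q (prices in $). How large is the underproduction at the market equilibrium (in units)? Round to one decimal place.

Market equilibrium (private): 43.6 + 2.3Q = 96.3 - 2.5Q → Q_m = 10.9792.
Social marginal benefit = demand + MEB = 101.5 - 2.5Q.
Set SMB = MC: 101.5 - 2.5Q = 43.6 + 2.3Q → Q* = 12.0625.
Gap = |10.9792 − 12.0625| = 1.0833.

1.1 units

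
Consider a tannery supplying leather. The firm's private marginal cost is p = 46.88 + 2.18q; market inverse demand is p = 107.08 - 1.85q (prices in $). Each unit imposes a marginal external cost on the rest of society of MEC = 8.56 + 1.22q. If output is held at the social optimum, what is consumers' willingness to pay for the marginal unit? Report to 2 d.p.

Social marginal cost = private MC + MEC = 55.44 + 3.40q.
Set SMC = demand: 55.44 + 3.40q = 107.08 - 1.85q → q* = 9.8362.
Consumer price on the demand curve at q*: 107.08 − 1.85×9.8362 = 88.8830.

P = $88.88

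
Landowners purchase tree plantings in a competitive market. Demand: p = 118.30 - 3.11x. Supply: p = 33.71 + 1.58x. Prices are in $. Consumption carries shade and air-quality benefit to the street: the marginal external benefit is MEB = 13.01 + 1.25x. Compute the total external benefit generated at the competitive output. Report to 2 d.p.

Market equilibrium (private): 33.71 + 1.58x = 118.30 - 3.11x → x_m = 18.0362.
Total external benefit = ∫₀^{x_m} (13.01 + 1.25x) dx = 13.01×18.0362 + ½×1.25×18.0362² = 437.9663.

$437.97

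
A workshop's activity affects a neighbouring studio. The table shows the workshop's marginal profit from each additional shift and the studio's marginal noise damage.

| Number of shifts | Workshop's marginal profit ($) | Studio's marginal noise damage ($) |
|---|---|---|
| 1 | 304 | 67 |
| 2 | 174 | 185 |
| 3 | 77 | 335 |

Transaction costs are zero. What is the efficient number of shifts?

Bargaining reaches the level where marginal profit last exceeds marginal noise damage.
That holds through level 1 (304 ≥ 67) but not at 2 (174 < 185).

1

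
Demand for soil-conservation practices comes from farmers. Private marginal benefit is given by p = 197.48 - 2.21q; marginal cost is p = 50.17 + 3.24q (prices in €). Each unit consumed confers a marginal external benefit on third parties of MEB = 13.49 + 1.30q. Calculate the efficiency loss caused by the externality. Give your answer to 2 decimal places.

Market equilibrium (private): 50.17 + 3.24q = 197.48 - 2.21q → q_m = 27.0294.
Social marginal benefit = demand + MEB = 210.97 - 0.91q.
Set SMB = MC: 210.97 - 0.91q = 50.17 + 3.24q → q* = 38.7470.
The loss is the area between SMB and MC from q* to q_m; with linear curves that's a triangle of height MEB(q_m).
DWL = ½ × 11.7176 × 48.6282 = 284.9029.

DWL = €284.90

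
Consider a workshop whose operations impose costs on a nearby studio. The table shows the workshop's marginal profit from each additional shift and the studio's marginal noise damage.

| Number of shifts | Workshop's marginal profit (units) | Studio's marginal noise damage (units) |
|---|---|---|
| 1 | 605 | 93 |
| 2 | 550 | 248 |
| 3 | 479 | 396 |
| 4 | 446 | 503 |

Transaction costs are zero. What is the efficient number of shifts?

Bargaining reaches the level where marginal profit last exceeds marginal noise damage.
That holds through level 3 (479 ≥ 396) but not at 4 (446 < 503).

3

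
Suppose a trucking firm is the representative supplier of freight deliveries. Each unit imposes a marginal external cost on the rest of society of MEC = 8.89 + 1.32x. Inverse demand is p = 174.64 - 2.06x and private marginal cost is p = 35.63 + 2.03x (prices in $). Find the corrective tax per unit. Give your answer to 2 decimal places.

tax = $40.64 per unit

Social marginal cost = private MC + MEC = 44.52 + 3.35x.
Set SMC = demand: 44.52 + 3.35x = 174.64 - 2.06x → x* = 24.0518.
The Pigouvian tax equals MEC at x*: 8.89 + 1.32×24.0518 = 40.6384.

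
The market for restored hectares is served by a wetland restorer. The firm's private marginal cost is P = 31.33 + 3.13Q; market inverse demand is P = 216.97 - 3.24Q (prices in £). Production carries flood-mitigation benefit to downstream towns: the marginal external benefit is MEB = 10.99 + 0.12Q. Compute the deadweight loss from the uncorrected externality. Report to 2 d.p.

Market equilibrium (private): 31.33 + 3.13Q = 216.97 - 3.24Q → Q_m = 29.1429.
Social marginal cost = private MC − MEB = 20.34 + 3.01Q.
Set SMC = demand: 20.34 + 3.01Q = 216.97 - 3.24Q → Q* = 31.4608.
Between Q* and Q_m the wedge demand − SMC runs linearly from 0 to MEB(Q_m), so the loss is a triangle.
DWL = ½ × 2.3179 × 14.4871 = 16.7898.

DWL = £16.79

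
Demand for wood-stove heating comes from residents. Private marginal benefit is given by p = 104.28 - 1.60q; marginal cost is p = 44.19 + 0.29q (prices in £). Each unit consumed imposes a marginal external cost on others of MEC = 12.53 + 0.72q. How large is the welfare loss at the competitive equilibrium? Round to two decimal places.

DWL = £240.36

Market equilibrium (private): 44.19 + 0.29q = 104.28 - 1.60q → q_m = 31.7937.
Social marginal benefit = demand − MEC = 91.75 - 2.32q.
Set SMB = MC: 91.75 - 2.32q = 44.19 + 0.29q → q* = 18.2222.
The welfare-loss triangle has base |q_m − q*| and height MEC(q_m) (the vertical gap between SMB and MC is zero at q* and MEC at q_m).
DWL = ½ × 13.5715 × 35.4214 = 240.3608.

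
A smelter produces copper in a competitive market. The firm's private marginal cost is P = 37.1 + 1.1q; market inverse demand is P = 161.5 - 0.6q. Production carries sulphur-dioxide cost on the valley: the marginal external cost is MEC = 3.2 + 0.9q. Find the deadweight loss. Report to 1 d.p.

Market equilibrium (private): 37.1 + 1.1q = 161.5 - 0.6q → q_m = 73.1765.
Social marginal cost = private MC + MEC = 40.3 + 2.0q.
Set SMC = demand: 40.3 + 2.0q = 161.5 - 0.6q → q* = 46.6154.
Height of the DWL triangle at q_m is SMC(q_m) − demand(q_m) = MEC(q_m) = 69.0588.
DWL = ½ × 26.5611 × 69.0588 = 917.1388.

DWL = 917.1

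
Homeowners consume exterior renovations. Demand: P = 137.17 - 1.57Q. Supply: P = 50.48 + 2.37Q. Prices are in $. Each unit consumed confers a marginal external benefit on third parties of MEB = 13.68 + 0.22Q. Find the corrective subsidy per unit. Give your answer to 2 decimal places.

Social marginal benefit = demand + MEB = 150.85 - 1.35Q.
Set SMB = MC: 150.85 - 1.35Q = 50.48 + 2.37Q → Q* = 26.9812.
The Pigouvian subsidy equals MEB at Q*: 13.68 + 0.22×26.9812 = 19.6159.

subsidy = $19.62 per unit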